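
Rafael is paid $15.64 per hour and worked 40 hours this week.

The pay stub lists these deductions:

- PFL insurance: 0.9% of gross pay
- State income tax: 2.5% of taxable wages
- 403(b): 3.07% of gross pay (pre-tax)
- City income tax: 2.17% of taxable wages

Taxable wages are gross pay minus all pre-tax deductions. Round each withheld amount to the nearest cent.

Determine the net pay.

Gross pay: 40 × $15.64 = $625.60
403(b): $625.60 × 0.0307 = $19.21
Taxable wages = $625.60 − $19.21 = $606.39
State income tax: $606.39 × 0.025 = $15.16
City income tax: $606.39 × 0.0217 = $13.16
PFL insurance: $625.60 × 0.009 = $5.63
Total deductions = $19.21 + $15.16 + $13.16 + $5.63 = $53.16
Net pay = $625.60 − $53.16 = $572.44

$572.44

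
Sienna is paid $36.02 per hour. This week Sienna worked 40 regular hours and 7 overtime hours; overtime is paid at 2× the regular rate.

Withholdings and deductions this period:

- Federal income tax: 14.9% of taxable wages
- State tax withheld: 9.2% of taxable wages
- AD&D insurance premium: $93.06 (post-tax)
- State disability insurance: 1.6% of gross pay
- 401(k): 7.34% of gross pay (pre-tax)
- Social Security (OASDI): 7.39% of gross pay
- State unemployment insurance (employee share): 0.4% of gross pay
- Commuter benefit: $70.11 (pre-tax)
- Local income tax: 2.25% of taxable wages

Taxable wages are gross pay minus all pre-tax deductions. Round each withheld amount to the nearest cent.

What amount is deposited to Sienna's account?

$1000.07

Regular pay: 40 × $36.02 = $1440.80
Overtime pay: 7 × $36.02 × 2 = $504.28
Gross pay = $1440.80 + $504.28 = $1945.08
401(k): $1945.08 × 0.0734 = $142.77
Commuter benefit: $70.11
Pre-tax total = $142.77 + $70.11 = $212.88
Taxable wages = $1945.08 − $212.88 = $1732.20
Local income tax: $1732.20 × 0.0225 = $38.97
Federal income tax: $1732.20 × 0.149 = $258.10
State tax withheld: $1732.20 × 0.092 = $159.36
State disability insurance: $1945.08 × 0.016 = $31.12
State unemployment insurance (employee share): $1945.08 × 0.004 = $7.78
Social Security (OASDI): $1945.08 × 0.0739 = $143.74
AD&D insurance premium: $93.06
Total deductions = $142.77 + $70.11 + $38.97 + $258.10 + $159.36 + $31.12 + $7.78 + $143.74 + $93.06 = $945.01
Net pay = $1945.08 − $945.01 = $1000.07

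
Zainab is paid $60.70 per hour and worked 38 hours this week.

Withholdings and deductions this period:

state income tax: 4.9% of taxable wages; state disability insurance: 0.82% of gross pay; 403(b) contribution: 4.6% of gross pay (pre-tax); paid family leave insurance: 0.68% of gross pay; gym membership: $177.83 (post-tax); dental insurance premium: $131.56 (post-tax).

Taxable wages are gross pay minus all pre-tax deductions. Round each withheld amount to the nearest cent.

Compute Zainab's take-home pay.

Gross pay: 38 × $60.70 = $2,306.60
403(b) contribution: $2,306.60 × 0.046 = $106.10
Taxable wages = $2,306.60 − $106.10 = $2,200.50
State income tax: $2,200.50 × 0.049 = $107.82
Paid family leave insurance: $2,306.60 × 0.0068 = $15.68
State disability insurance: $2,306.60 × 0.0082 = $18.91
Dental insurance premium: $131.56
Gym membership: $177.83
Total deductions = $106.10 + $107.82 + $15.68 + $18.91 + $131.56 + $177.83 = $557.90
Net pay = $2,306.60 − $557.90 = $1,748.70

$1,748.70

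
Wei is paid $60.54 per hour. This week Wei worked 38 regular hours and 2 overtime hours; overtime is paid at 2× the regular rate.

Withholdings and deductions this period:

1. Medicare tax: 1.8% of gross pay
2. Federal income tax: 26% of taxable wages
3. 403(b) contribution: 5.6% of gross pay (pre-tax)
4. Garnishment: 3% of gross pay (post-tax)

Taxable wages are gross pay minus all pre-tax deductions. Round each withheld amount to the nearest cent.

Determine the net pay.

$1,654.16

Regular pay: 38 × $60.54 = $2,300.52
Overtime pay: 2 × $60.54 × 2 = $242.16
Gross pay = $2,300.52 + $242.16 = $2,542.68
403(b) contribution: $2,542.68 × 0.056 = $142.39
Taxable wages = $2,542.68 − $142.39 = $2,400.29
Federal income tax: $2,400.29 × 0.26 = $624.08
Medicare tax: $2,542.68 × 0.018 = $45.77
Garnishment: $2,542.68 × 0.03 = $76.28
Total deductions = $142.39 + $624.08 + $45.77 + $76.28 = $888.52
Net pay = $2,542.68 − $888.52 = $1,654.16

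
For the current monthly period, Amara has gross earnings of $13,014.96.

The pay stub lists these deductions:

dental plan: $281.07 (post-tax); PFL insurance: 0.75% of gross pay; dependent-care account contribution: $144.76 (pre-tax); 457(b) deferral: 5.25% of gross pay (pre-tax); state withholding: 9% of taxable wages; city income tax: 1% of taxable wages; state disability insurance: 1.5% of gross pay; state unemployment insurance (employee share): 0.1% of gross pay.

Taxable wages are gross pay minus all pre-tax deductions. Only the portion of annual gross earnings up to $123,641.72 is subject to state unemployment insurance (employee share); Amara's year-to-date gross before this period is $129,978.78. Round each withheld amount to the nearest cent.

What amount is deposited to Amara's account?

$10,394.32

Dependent-care account contribution: $144.76
457(b) deferral: $13,014.96 × 0.0525 = $683.29
Pre-tax total = $144.76 + $683.29 = $828.05
Taxable wages = $13,014.96 − $828.05 = $12,186.91
State withholding: $12,186.91 × 0.09 = $1,096.82
City income tax: $12,186.91 × 0.01 = $121.87
State unemployment insurance (employee share): annual cap $123,641.72 already reached (YTD $129,978.78), so $0.00
State disability insurance: $13,014.96 × 0.015 = $195.22
PFL insurance: $13,014.96 × 0.0075 = $97.61
Dental plan: $281.07
Total deductions = $144.76 + $683.29 + $1,096.82 + $121.87 + $0.00 + $195.22 + $97.61 + $281.07 = $2,620.64
Net pay = $13,014.96 − $2,620.64 = $10,394.32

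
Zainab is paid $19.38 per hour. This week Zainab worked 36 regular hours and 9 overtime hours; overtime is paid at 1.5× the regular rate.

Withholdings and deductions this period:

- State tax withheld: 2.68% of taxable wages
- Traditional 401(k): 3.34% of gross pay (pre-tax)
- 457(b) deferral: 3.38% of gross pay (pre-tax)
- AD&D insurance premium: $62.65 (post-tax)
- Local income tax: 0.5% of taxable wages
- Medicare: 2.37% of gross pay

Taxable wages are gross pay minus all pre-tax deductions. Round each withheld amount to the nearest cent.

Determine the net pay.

Regular pay: 36 × $19.38 = $697.68
Overtime pay: 9 × $19.38 × 1.5 = $261.63
Gross pay = $697.68 + $261.63 = $959.31
Traditional 401(k): $959.31 × 0.0334 = $32.04
457(b) deferral: $959.31 × 0.0338 = $32.42
Pre-tax total = $32.04 + $32.42 = $64.46
Taxable wages = $959.31 − $64.46 = $894.85
State tax withheld: $894.85 × 0.0268 = $23.98
Local income tax: $894.85 × 0.005 = $4.47
Medicare: $959.31 × 0.0237 = $22.74
AD&D insurance premium: $62.65
Total deductions = $32.04 + $32.42 + $23.98 + $4.47 + $22.74 + $62.65 = $178.30
Net pay = $959.31 − $178.30 = $781.01

$781.01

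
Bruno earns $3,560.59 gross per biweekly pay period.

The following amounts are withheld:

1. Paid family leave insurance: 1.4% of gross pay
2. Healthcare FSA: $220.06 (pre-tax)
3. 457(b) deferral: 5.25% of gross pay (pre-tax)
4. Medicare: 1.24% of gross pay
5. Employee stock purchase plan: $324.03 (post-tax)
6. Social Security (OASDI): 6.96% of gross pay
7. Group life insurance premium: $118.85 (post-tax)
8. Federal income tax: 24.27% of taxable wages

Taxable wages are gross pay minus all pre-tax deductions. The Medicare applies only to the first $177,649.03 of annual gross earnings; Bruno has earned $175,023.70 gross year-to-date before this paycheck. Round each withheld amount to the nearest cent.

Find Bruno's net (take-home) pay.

$1,615.12

Healthcare FSA: $220.06
457(b) deferral: $3,560.59 × 0.0525 = $186.93
Pre-tax total = $220.06 + $186.93 = $406.99
Taxable wages = $3,560.59 − $406.99 = $3,153.60
Federal income tax: $3,153.60 × 0.2427 = $765.38
Paid family leave insurance: $3,560.59 × 0.014 = $49.85
Social Security (OASDI): $3,560.59 × 0.0696 = $247.82
Medicare: only $177,649.03 − $175,023.70 = $2,625.33 of this check is subject → $2,625.33 × 0.0124 = $32.55
Group life insurance premium: $118.85
Employee stock purchase plan: $324.03
Total deductions = $220.06 + $186.93 + $765.38 + $49.85 + $247.82 + $32.55 + $118.85 + $324.03 = $1,945.47
Net pay = $3,560.59 − $1,945.47 = $1,615.12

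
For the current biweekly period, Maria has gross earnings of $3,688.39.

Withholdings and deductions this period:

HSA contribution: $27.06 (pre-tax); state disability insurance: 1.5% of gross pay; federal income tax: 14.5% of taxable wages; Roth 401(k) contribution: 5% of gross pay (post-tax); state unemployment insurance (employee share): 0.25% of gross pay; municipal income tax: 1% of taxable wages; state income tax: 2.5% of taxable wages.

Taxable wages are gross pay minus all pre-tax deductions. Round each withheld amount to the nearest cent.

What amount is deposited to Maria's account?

$2,753.33

HSA contribution: $27.06
Taxable wages = $3,688.39 − $27.06 = $3,661.33
Federal income tax: $3,661.33 × 0.145 = $530.89
State income tax: $3,661.33 × 0.025 = $91.53
Municipal income tax: $3,661.33 × 0.01 = $36.61
State disability insurance: $3,688.39 × 0.015 = $55.33
State unemployment insurance (employee share): $3,688.39 × 0.0025 = $9.22
Roth 401(k) contribution: $3,688.39 × 0.05 = $184.42
Total deductions = $27.06 + $530.89 + $91.53 + $36.61 + $55.33 + $9.22 + $184.42 = $935.06
Net pay = $3,688.39 − $935.06 = $2,753.33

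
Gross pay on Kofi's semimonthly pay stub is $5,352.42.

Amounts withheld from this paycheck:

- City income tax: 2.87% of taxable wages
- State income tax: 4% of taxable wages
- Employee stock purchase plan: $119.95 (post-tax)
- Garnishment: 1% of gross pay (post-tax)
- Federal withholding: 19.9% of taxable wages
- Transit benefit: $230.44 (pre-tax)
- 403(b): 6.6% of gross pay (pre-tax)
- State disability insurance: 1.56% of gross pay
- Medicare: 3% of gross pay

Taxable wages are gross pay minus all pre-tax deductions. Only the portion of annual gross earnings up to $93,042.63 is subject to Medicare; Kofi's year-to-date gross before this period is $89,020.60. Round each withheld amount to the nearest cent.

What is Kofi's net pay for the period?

Transit benefit: $230.44
403(b): $5,352.42 × 0.066 = $353.26
Pre-tax total = $230.44 + $353.26 = $583.70
Taxable wages = $5,352.42 − $583.70 = $4,768.72
State income tax: $4,768.72 × 0.04 = $190.75
City income tax: $4,768.72 × 0.0287 = $136.86
Federal withholding: $4,768.72 × 0.199 = $948.98
Medicare: only $93,042.63 − $89,020.60 = $4,022.03 of this check is subject → $4,022.03 × 0.03 = $120.66
State disability insurance: $5,352.42 × 0.0156 = $83.50
Garnishment: $5,352.42 × 0.01 = $53.52
Employee stock purchase plan: $119.95
Total deductions = $230.44 + $353.26 + $190.75 + $136.86 + $948.98 + $120.66 + $83.50 + $53.52 + $119.95 = $2,237.92
Net pay = $5,352.42 − $2,237.92 = $3,114.50

$3,114.50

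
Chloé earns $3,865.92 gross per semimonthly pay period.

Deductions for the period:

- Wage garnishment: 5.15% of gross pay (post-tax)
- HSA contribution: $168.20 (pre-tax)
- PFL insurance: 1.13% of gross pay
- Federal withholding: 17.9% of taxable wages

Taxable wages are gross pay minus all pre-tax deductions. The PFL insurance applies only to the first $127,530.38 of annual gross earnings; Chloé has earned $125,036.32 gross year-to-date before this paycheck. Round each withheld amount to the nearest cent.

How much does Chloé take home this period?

HSA contribution: $168.20
Taxable wages = $3,865.92 − $168.20 = $3,697.72
Federal withholding: $3,697.72 × 0.179 = $661.89
PFL insurance: only $127,530.38 − $125,036.32 = $2,494.06 of this check is subject → $2,494.06 × 0.0113 = $28.18
Wage garnishment: $3,865.92 × 0.0515 = $199.09
Total deductions = $168.20 + $661.89 + $28.18 + $199.09 = $1,057.36
Net pay = $3,865.92 − $1,057.36 = $2,808.56

$2,808.56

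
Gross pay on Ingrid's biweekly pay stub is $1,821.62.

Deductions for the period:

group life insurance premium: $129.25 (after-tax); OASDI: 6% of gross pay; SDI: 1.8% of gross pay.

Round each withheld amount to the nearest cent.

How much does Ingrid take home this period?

$1,550.28

SDI: $1,821.62 × 0.018 = $32.79
OASDI: $1,821.62 × 0.06 = $109.30
Group life insurance premium: $129.25
Total deductions = $32.79 + $109.30 + $129.25 = $271.34
Net pay = $1,821.62 − $271.34 = $1,550.28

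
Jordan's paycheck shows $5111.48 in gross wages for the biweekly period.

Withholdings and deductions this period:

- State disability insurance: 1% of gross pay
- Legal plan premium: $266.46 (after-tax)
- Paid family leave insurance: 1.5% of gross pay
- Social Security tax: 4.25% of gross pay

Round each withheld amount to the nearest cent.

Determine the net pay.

$4500.00

Paid family leave insurance: $5111.48 × 0.015 = $76.67
State disability insurance: $5111.48 × 0.01 = $51.11
Social Security tax: $5111.48 × 0.0425 = $217.24
Legal plan premium: $266.46
Total deductions = $76.67 + $51.11 + $217.24 + $266.46 = $611.48
Net pay = $5111.48 − $611.48 = $4500.00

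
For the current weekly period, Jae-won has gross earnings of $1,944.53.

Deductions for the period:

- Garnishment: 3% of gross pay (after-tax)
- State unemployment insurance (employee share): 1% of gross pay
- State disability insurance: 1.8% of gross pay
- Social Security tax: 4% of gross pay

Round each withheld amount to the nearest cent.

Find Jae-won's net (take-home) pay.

$1,753.96

Social Security tax: $1,944.53 × 0.04 = $77.78
State unemployment insurance (employee share): $1,944.53 × 0.01 = $19.45
State disability insurance: $1,944.53 × 0.018 = $35.00
Garnishment: $1,944.53 × 0.03 = $58.34
Total deductions = $77.78 + $19.45 + $35.00 + $58.34 = $190.57
Net pay = $1,944.53 − $190.57 = $1,753.96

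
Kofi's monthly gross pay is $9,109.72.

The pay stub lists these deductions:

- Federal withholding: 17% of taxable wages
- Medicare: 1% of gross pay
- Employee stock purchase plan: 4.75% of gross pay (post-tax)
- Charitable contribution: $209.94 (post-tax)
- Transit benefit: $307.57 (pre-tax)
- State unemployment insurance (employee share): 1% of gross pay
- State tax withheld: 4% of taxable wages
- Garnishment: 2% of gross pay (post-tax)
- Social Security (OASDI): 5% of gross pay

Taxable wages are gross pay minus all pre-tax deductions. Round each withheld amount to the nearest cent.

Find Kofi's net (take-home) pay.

$5,491.16

Transit benefit: $307.57
Taxable wages = $9,109.72 − $307.57 = $8,802.15
Federal withholding: $8,802.15 × 0.17 = $1,496.37
State tax withheld: $8,802.15 × 0.04 = $352.09
State unemployment insurance (employee share): $9,109.72 × 0.01 = $91.10
Medicare: $9,109.72 × 0.01 = $91.10
Social Security (OASDI): $9,109.72 × 0.05 = $455.49
Employee stock purchase plan: $9,109.72 × 0.0475 = $432.71
Garnishment: $9,109.72 × 0.02 = $182.19
Charitable contribution: $209.94
Total deductions = $307.57 + $1,496.37 + $352.09 + $91.10 + $91.10 + $455.49 + $432.71 + $182.19 + $209.94 = $3,618.56
Net pay = $9,109.72 − $3,618.56 = $5,491.16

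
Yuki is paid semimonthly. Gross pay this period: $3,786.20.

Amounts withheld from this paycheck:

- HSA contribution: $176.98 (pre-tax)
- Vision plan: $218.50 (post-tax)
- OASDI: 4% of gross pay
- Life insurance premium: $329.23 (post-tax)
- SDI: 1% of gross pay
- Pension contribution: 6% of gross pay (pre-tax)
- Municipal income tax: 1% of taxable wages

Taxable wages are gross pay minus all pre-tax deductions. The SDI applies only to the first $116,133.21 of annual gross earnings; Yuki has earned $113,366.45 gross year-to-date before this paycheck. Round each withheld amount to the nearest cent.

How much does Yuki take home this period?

Pension contribution: $3,786.20 × 0.06 = $227.17
HSA contribution: $176.98
Pre-tax total = $227.17 + $176.98 = $404.15
Taxable wages = $3,786.20 − $404.15 = $3,382.05
Municipal income tax: $3,382.05 × 0.01 = $33.82
SDI: only $116,133.21 − $113,366.45 = $2,766.76 of this check is subject → $2,766.76 × 0.01 = $27.67
OASDI: $3,786.20 × 0.04 = $151.45
Vision plan: $218.50
Life insurance premium: $329.23
Total deductions = $227.17 + $176.98 + $33.82 + $27.67 + $151.45 + $218.50 + $329.23 = $1,164.82
Net pay = $3,786.20 − $1,164.82 = $2,621.38

$2,621.38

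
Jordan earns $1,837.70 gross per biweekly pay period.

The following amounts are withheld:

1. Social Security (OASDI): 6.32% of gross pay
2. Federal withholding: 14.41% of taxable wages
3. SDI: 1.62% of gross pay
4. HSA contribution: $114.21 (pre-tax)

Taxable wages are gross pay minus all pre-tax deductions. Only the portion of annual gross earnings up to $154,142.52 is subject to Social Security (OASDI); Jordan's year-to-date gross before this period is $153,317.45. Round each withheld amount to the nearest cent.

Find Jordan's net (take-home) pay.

HSA contribution: $114.21
Taxable wages = $1,837.70 − $114.21 = $1,723.49
Federal withholding: $1,723.49 × 0.1441 = $248.35
Social Security (OASDI): only $154,142.52 − $153,317.45 = $825.07 of this check is subject → $825.07 × 0.0632 = $52.14
SDI: $1,837.70 × 0.0162 = $29.77
Total deductions = $114.21 + $248.35 + $52.14 + $29.77 = $444.47
Net pay = $1,837.70 − $444.47 = $1,393.23

$1,393.23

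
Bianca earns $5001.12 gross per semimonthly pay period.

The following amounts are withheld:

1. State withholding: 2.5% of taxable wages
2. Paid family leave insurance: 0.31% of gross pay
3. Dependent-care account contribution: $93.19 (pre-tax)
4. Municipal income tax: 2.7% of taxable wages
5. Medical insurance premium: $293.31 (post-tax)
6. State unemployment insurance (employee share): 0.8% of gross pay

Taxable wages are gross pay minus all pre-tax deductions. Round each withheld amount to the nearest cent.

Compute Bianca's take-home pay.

$4303.90

Dependent-care account contribution: $93.19
Taxable wages = $5001.12 − $93.19 = $4907.93
State withholding: $4907.93 × 0.025 = $122.70
Municipal income tax: $4907.93 × 0.027 = $132.51
Paid family leave insurance: $5001.12 × 0.0031 = $15.50
State unemployment insurance (employee share): $5001.12 × 0.008 = $40.01
Medical insurance premium: $293.31
Total deductions = $93.19 + $122.70 + $132.51 + $15.50 + $40.01 + $293.31 = $697.22
Net pay = $5001.12 − $697.22 = $4303.90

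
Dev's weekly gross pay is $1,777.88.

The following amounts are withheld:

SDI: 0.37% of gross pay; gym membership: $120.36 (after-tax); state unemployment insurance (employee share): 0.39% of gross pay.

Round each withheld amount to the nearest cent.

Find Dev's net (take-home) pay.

State unemployment insurance (employee share): $1,777.88 × 0.0039 = $6.93
SDI: $1,777.88 × 0.0037 = $6.58
Gym membership: $120.36
Total deductions = $6.93 + $6.58 + $120.36 = $133.87
Net pay = $1,777.88 − $133.87 = $1,644.01

$1,644.01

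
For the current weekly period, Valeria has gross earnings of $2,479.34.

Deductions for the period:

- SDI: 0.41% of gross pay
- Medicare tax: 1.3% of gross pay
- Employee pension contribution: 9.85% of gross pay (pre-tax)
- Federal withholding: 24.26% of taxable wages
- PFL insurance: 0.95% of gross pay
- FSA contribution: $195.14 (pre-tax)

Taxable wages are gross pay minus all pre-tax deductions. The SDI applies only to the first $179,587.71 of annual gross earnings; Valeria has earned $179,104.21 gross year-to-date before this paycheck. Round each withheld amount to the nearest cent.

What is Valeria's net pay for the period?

$1,487.33

Employee pension contribution: $2,479.34 × 0.0985 = $244.21
FSA contribution: $195.14
Pre-tax total = $244.21 + $195.14 = $439.35
Taxable wages = $2,479.34 − $439.35 = $2,039.99
Federal withholding: $2,039.99 × 0.2426 = $494.90
SDI: only $179,587.71 − $179,104.21 = $483.50 of this check is subject → $483.50 × 0.0041 = $1.98
Medicare tax: $2,479.34 × 0.013 = $32.23
PFL insurance: $2,479.34 × 0.0095 = $23.55
Total deductions = $244.21 + $195.14 + $494.90 + $1.98 + $32.23 + $23.55 = $992.01
Net pay = $2,479.34 − $992.01 = $1,487.33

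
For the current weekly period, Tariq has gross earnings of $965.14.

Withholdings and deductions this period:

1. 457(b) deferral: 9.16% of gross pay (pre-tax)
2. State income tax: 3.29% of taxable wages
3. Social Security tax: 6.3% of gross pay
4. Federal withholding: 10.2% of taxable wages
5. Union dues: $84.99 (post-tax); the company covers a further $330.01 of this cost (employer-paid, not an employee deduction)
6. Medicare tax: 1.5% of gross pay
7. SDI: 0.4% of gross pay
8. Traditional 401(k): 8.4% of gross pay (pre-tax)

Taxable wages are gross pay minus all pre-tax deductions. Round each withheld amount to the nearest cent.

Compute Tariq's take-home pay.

$524.19

Traditional 401(k): $965.14 × 0.084 = $81.07
457(b) deferral: $965.14 × 0.0916 = $88.41
Pre-tax total = $81.07 + $88.41 = $169.48
Taxable wages = $965.14 − $169.48 = $795.66
Federal withholding: $795.66 × 0.102 = $81.16
State income tax: $795.66 × 0.0329 = $26.18
SDI: $965.14 × 0.004 = $3.86
Medicare tax: $965.14 × 0.015 = $14.48
Social Security tax: $965.14 × 0.063 = $60.80
Union dues: $84.99
(Employer's $330.01 toward union dues is not withheld from the employee.)
Total deductions = $81.07 + $88.41 + $81.16 + $26.18 + $3.86 + $14.48 + $60.80 + $84.99 = $440.95
Net pay = $965.14 − $440.95 = $524.19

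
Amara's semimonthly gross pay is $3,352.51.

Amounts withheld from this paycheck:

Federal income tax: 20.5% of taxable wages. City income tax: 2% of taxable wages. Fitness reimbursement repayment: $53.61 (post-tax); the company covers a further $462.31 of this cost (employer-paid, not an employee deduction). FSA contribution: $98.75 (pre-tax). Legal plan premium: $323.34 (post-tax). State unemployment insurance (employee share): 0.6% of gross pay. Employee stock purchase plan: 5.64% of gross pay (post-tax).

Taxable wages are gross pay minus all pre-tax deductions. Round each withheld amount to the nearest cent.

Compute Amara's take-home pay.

$1,935.51

FSA contribution: $98.75
Taxable wages = $3,352.51 − $98.75 = $3,253.76
Federal income tax: $3,253.76 × 0.205 = $667.02
City income tax: $3,253.76 × 0.02 = $65.08
State unemployment insurance (employee share): $3,352.51 × 0.006 = $20.12
Fitness reimbursement repayment: $53.61
Legal plan premium: $323.34
Employee stock purchase plan: $3,352.51 × 0.0564 = $189.08
(Employer's $462.31 toward fitness reimbursement repayment is not withheld from the employee.)
Total deductions = $98.75 + $667.02 + $65.08 + $20.12 + $53.61 + $323.34 + $189.08 = $1,417.00
Net pay = $3,352.51 − $1,417.00 = $1,935.51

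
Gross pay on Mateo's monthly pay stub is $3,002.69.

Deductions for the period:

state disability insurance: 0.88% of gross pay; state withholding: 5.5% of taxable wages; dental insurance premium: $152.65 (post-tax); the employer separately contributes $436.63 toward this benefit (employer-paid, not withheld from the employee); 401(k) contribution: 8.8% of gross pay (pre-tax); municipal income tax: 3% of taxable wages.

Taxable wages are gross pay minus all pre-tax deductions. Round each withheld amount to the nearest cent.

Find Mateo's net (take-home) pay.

401(k) contribution: $3,002.69 × 0.088 = $264.24
Taxable wages = $3,002.69 − $264.24 = $2,738.45
Municipal income tax: $2,738.45 × 0.03 = $82.15
State withholding: $2,738.45 × 0.055 = $150.61
State disability insurance: $3,002.69 × 0.0088 = $26.42
Dental insurance premium: $152.65
(Employer's $436.63 toward dental insurance premium is not withheld from the employee.)
Total deductions = $264.24 + $82.15 + $150.61 + $26.42 + $152.65 = $676.07
Net pay = $3,002.69 − $676.07 = $2,326.62

$2,326.62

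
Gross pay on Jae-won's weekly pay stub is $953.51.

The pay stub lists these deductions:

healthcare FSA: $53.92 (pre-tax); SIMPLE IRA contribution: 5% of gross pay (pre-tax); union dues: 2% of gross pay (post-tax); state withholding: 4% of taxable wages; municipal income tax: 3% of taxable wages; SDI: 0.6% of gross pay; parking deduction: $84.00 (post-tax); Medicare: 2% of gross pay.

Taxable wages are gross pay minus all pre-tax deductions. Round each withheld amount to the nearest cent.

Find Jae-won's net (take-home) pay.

$664.41

Healthcare FSA: $53.92
SIMPLE IRA contribution: $953.51 × 0.05 = $47.68
Pre-tax total = $53.92 + $47.68 = $101.60
Taxable wages = $953.51 − $101.60 = $851.91
Municipal income tax: $851.91 × 0.03 = $25.56
State withholding: $851.91 × 0.04 = $34.08
Medicare: $953.51 × 0.02 = $19.07
SDI: $953.51 × 0.006 = $5.72
Parking deduction: $84.00
Union dues: $953.51 × 0.02 = $19.07
Total deductions = $53.92 + $47.68 + $25.56 + $34.08 + $19.07 + $5.72 + $84.00 + $19.07 = $289.10
Net pay = $953.51 − $289.10 = $664.41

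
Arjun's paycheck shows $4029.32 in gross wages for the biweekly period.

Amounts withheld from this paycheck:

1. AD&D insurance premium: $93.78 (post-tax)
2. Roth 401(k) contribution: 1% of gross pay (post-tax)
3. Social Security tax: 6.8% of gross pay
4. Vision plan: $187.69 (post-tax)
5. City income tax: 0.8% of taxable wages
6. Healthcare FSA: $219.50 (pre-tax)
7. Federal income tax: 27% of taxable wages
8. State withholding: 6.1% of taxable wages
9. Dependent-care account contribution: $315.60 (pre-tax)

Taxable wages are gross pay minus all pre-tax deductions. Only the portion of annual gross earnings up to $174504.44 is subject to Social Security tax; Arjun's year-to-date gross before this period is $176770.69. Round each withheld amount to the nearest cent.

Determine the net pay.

$1987.92

Dependent-care account contribution: $315.60
Healthcare FSA: $219.50
Pre-tax total = $315.60 + $219.50 = $535.10
Taxable wages = $4029.32 − $535.10 = $3494.22
Federal income tax: $3494.22 × 0.27 = $943.44
City income tax: $3494.22 × 0.008 = $27.95
State withholding: $3494.22 × 0.061 = $213.15
Social Security tax: annual cap $174504.44 already reached (YTD $176770.69), so $0.00
AD&D insurance premium: $93.78
Vision plan: $187.69
Roth 401(k) contribution: $4029.32 × 0.01 = $40.29
Total deductions = $315.60 + $219.50 + $943.44 + $27.95 + $213.15 + $0.00 + $93.78 + $187.69 + $40.29 = $2041.40
Net pay = $4029.32 − $2041.40 = $1987.92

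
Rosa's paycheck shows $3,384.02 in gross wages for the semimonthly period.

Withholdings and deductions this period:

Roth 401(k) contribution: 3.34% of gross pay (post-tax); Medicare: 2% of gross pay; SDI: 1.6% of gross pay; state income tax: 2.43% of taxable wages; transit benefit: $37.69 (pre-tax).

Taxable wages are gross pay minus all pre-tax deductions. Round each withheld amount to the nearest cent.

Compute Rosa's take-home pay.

$3,030.16

Transit benefit: $37.69
Taxable wages = $3,384.02 − $37.69 = $3,346.33
State income tax: $3,346.33 × 0.0243 = $81.32
Medicare: $3,384.02 × 0.02 = $67.68
SDI: $3,384.02 × 0.016 = $54.14
Roth 401(k) contribution: $3,384.02 × 0.0334 = $113.03
Total deductions = $37.69 + $81.32 + $67.68 + $54.14 + $113.03 = $353.86
Net pay = $3,384.02 − $353.86 = $3,030.16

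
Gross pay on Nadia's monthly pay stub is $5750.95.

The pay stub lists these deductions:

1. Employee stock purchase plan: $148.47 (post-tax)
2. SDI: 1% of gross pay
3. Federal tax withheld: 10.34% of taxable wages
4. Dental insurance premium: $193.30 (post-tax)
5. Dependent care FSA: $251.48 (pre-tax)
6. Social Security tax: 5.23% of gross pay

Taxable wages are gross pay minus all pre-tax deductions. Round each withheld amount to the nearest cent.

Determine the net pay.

$4230.77

Dependent care FSA: $251.48
Taxable wages = $5750.95 − $251.48 = $5499.47
Federal tax withheld: $5499.47 × 0.1034 = $568.65
SDI: $5750.95 × 0.01 = $57.51
Social Security tax: $5750.95 × 0.0523 = $300.77
Employee stock purchase plan: $148.47
Dental insurance premium: $193.30
Total deductions = $251.48 + $568.65 + $57.51 + $300.77 + $148.47 + $193.30 = $1520.18
Net pay = $5750.95 − $1520.18 = $4230.77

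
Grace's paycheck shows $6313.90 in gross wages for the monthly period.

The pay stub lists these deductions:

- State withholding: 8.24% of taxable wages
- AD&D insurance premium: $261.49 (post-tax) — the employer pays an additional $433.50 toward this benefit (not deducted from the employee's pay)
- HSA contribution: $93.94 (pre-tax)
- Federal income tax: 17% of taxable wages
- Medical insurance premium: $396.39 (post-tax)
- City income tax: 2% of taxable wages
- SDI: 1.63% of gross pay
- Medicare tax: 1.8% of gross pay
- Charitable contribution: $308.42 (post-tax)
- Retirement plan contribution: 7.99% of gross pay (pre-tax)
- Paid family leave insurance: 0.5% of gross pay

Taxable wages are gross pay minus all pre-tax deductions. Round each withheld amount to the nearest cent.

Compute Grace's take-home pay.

Retirement plan contribution: $6313.90 × 0.0799 = $504.48
HSA contribution: $93.94
Pre-tax total = $504.48 + $93.94 = $598.42
Taxable wages = $6313.90 − $598.42 = $5715.48
Federal income tax: $5715.48 × 0.17 = $971.63
City income tax: $5715.48 × 0.02 = $114.31
State withholding: $5715.48 × 0.0824 = $470.96
Medicare tax: $6313.90 × 0.018 = $113.65
SDI: $6313.90 × 0.0163 = $102.92
Paid family leave insurance: $6313.90 × 0.005 = $31.57
Charitable contribution: $308.42
AD&D insurance premium: $261.49
Medical insurance premium: $396.39
(Employer's $433.50 toward AD&D insurance premium is not withheld from the employee.)
Total deductions = $504.48 + $93.94 + $971.63 + $114.31 + $470.96 + $113.65 + $102.92 + $31.57 + $308.42 + $261.49 + $396.39 = $3369.76
Net pay = $6313.90 − $3369.76 = $2944.14

$2944.14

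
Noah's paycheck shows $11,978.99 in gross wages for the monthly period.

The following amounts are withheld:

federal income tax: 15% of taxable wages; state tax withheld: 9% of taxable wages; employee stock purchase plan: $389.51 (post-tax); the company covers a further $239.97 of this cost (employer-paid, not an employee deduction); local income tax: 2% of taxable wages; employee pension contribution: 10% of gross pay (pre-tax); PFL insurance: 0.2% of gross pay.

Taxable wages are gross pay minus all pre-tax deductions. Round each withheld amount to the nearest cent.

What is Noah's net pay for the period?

Employee pension contribution: $11,978.99 × 0.1 = $1,197.90
Taxable wages = $11,978.99 − $1,197.90 = $10,781.09
Federal income tax: $10,781.09 × 0.15 = $1,617.16
State tax withheld: $10,781.09 × 0.09 = $970.30
Local income tax: $10,781.09 × 0.02 = $215.62
PFL insurance: $11,978.99 × 0.002 = $23.96
Employee stock purchase plan: $389.51
(Employer's $239.97 toward employee stock purchase plan is not withheld from the employee.)
Total deductions = $1,197.90 + $1,617.16 + $970.30 + $215.62 + $23.96 + $389.51 = $4,414.45
Net pay = $11,978.99 − $4,414.45 = $7,564.54

$7,564.54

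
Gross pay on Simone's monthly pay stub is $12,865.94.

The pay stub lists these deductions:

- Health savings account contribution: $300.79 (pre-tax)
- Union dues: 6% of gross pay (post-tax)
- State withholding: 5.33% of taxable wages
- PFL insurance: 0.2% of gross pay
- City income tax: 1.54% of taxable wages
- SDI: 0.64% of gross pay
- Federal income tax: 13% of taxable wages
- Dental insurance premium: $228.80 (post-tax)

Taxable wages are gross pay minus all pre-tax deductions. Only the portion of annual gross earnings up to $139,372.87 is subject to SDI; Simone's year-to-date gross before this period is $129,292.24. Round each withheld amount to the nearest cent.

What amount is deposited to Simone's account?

$8,977.45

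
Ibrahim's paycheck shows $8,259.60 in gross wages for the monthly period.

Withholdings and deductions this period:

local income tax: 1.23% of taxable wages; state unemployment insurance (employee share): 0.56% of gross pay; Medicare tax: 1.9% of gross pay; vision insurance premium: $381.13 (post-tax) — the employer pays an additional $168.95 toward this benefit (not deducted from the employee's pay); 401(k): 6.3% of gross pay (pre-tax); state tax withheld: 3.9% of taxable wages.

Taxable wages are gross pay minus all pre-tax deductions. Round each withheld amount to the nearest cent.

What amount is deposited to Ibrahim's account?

$6,757.92

401(k): $8,259.60 × 0.063 = $520.35
Taxable wages = $8,259.60 − $520.35 = $7,739.25
State tax withheld: $7,739.25 × 0.039 = $301.83
Local income tax: $7,739.25 × 0.0123 = $95.19
Medicare tax: $8,259.60 × 0.019 = $156.93
State unemployment insurance (employee share): $8,259.60 × 0.0056 = $46.25
Vision insurance premium: $381.13
(Employer's $168.95 toward vision insurance premium is not withheld from the employee.)
Total deductions = $520.35 + $301.83 + $95.19 + $156.93 + $46.25 + $381.13 = $1,501.68
Net pay = $8,259.60 − $1,501.68 = $6,757.92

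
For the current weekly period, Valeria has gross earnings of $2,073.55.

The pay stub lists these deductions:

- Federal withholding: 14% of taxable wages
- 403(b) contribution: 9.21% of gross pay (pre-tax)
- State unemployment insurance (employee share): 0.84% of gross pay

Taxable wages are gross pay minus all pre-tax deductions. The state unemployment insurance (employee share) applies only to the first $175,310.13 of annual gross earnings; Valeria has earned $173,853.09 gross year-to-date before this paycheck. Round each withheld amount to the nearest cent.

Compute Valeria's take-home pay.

$1,606.78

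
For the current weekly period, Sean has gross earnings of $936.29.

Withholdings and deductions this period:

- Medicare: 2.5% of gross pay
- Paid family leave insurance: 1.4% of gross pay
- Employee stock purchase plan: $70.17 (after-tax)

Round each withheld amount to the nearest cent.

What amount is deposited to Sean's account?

$829.60

Medicare: $936.29 × 0.025 = $23.41
Paid family leave insurance: $936.29 × 0.014 = $13.11
Employee stock purchase plan: $70.17
Total deductions = $23.41 + $13.11 + $70.17 = $106.69
Net pay = $936.29 − $106.69 = $829.60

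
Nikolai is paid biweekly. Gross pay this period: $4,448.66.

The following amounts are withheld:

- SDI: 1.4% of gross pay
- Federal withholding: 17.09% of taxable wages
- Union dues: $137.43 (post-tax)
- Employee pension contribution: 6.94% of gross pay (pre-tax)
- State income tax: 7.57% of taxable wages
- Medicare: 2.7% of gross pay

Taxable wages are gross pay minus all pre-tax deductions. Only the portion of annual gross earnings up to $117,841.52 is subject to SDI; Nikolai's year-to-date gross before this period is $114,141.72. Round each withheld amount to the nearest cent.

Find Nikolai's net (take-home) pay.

$2,809.68

Employee pension contribution: $4,448.66 × 0.0694 = $308.74
Taxable wages = $4,448.66 − $308.74 = $4,139.92
Federal withholding: $4,139.92 × 0.1709 = $707.51
State income tax: $4,139.92 × 0.0757 = $313.39
Medicare: $4,448.66 × 0.027 = $120.11
SDI: only $117,841.52 − $114,141.72 = $3,699.80 of this check is subject → $3,699.80 × 0.014 = $51.80
Union dues: $137.43
Total deductions = $308.74 + $707.51 + $313.39 + $120.11 + $51.80 + $137.43 = $1,638.98
Net pay = $4,448.66 − $1,638.98 = $2,809.68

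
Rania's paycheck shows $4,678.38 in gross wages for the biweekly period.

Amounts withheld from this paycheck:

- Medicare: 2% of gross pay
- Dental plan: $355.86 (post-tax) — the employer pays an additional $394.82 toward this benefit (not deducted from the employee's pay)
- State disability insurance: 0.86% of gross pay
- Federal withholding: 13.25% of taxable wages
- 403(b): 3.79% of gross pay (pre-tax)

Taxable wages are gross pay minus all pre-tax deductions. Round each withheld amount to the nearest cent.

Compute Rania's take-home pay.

403(b): $4,678.38 × 0.0379 = $177.31
Taxable wages = $4,678.38 − $177.31 = $4,501.07
Federal withholding: $4,501.07 × 0.1325 = $596.39
State disability insurance: $4,678.38 × 0.0086 = $40.23
Medicare: $4,678.38 × 0.02 = $93.57
Dental plan: $355.86
(Employer's $394.82 toward dental plan is not withheld from the employee.)
Total deductions = $177.31 + $596.39 + $40.23 + $93.57 + $355.86 = $1,263.36
Net pay = $4,678.38 − $1,263.36 = $3,415.02

$3,415.02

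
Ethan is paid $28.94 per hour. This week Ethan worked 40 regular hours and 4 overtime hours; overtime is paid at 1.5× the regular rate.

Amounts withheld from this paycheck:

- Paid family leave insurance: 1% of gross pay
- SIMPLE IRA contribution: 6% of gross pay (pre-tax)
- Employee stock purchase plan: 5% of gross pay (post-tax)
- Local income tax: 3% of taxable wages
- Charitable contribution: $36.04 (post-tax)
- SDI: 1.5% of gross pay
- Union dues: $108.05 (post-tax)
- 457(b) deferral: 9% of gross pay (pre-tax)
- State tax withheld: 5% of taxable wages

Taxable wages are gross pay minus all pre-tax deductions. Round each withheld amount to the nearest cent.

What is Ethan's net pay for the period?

$797.10

Regular pay: 40 × $28.94 = $1,157.60
Overtime pay: 4 × $28.94 × 1.5 = $173.64
Gross pay = $1,157.60 + $173.64 = $1,331.24
SIMPLE IRA contribution: $1,331.24 × 0.06 = $79.87
457(b) deferral: $1,331.24 × 0.09 = $119.81
Pre-tax total = $79.87 + $119.81 = $199.68
Taxable wages = $1,331.24 − $199.68 = $1,131.56
Local income tax: $1,131.56 × 0.03 = $33.95
State tax withheld: $1,131.56 × 0.05 = $56.58
SDI: $1,331.24 × 0.015 = $19.97
Paid family leave insurance: $1,331.24 × 0.01 = $13.31
Union dues: $108.05
Employee stock purchase plan: $1,331.24 × 0.05 = $66.56
Charitable contribution: $36.04
Total deductions = $79.87 + $119.81 + $33.95 + $56.58 + $19.97 + $13.31 + $108.05 + $66.56 + $36.04 = $534.14
Net pay = $1,331.24 − $534.14 = $797.10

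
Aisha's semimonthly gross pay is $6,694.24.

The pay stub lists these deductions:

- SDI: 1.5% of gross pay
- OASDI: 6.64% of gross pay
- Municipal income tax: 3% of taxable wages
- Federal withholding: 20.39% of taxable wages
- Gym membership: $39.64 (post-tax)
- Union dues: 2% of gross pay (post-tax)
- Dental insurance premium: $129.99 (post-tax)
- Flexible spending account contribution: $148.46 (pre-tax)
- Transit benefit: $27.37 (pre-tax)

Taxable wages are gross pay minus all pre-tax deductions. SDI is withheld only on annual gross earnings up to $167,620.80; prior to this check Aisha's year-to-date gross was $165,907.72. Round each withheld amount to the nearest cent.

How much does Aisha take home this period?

Transit benefit: $27.37
Flexible spending account contribution: $148.46
Pre-tax total = $27.37 + $148.46 = $175.83
Taxable wages = $6,694.24 − $175.83 = $6,518.41
Municipal income tax: $6,518.41 × 0.03 = $195.55
Federal withholding: $6,518.41 × 0.2039 = $1,329.10
OASDI: $6,694.24 × 0.0664 = $444.50
SDI: only $167,620.80 − $165,907.72 = $1,713.08 of this check is subject → $1,713.08 × 0.015 = $25.70
Dental insurance premium: $129.99
Union dues: $6,694.24 × 0.02 = $133.88
Gym membership: $39.64
Total deductions = $27.37 + $148.46 + $195.55 + $1,329.10 + $444.50 + $25.70 + $129.99 + $133.88 + $39.64 = $2,474.19
Net pay = $6,694.24 − $2,474.19 = $4,220.05

$4,220.05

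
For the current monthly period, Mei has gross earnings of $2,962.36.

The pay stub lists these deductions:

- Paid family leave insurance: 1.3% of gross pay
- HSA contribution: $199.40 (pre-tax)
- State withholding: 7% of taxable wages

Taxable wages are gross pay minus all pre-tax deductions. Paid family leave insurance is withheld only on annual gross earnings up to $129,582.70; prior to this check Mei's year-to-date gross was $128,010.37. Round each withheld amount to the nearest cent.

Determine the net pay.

HSA contribution: $199.40
Taxable wages = $2,962.36 − $199.40 = $2,762.96
State withholding: $2,762.96 × 0.07 = $193.41
Paid family leave insurance: only $129,582.70 − $128,010.37 = $1,572.33 of this check is subject → $1,572.33 × 0.013 = $20.44
Total deductions = $199.40 + $193.41 + $20.44 = $413.25
Net pay = $2,962.36 − $413.25 = $2,549.11

$2,549.11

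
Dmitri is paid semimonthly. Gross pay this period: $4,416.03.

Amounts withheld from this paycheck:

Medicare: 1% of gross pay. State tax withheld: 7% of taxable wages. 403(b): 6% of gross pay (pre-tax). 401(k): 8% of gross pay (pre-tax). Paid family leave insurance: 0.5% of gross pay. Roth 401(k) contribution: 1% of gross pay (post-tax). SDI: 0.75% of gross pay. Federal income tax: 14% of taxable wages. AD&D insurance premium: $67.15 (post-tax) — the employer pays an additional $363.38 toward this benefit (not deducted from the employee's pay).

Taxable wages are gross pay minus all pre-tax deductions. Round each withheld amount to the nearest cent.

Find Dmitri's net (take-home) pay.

$2,789.58

401(k): $4,416.03 × 0.08 = $353.28
403(b): $4,416.03 × 0.06 = $264.96
Pre-tax total = $353.28 + $264.96 = $618.24
Taxable wages = $4,416.03 − $618.24 = $3,797.79
Federal income tax: $3,797.79 × 0.14 = $531.69
State tax withheld: $3,797.79 × 0.07 = $265.85
Paid family leave insurance: $4,416.03 × 0.005 = $22.08
SDI: $4,416.03 × 0.0075 = $33.12
Medicare: $4,416.03 × 0.01 = $44.16
AD&D insurance premium: $67.15
Roth 401(k) contribution: $4,416.03 × 0.01 = $44.16
(Employer's $363.38 toward AD&D insurance premium is not withheld from the employee.)
Total deductions = $353.28 + $264.96 + $531.69 + $265.85 + $22.08 + $33.12 + $44.16 + $67.15 + $44.16 = $1,626.45
Net pay = $4,416.03 − $1,626.45 = $2,789.58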